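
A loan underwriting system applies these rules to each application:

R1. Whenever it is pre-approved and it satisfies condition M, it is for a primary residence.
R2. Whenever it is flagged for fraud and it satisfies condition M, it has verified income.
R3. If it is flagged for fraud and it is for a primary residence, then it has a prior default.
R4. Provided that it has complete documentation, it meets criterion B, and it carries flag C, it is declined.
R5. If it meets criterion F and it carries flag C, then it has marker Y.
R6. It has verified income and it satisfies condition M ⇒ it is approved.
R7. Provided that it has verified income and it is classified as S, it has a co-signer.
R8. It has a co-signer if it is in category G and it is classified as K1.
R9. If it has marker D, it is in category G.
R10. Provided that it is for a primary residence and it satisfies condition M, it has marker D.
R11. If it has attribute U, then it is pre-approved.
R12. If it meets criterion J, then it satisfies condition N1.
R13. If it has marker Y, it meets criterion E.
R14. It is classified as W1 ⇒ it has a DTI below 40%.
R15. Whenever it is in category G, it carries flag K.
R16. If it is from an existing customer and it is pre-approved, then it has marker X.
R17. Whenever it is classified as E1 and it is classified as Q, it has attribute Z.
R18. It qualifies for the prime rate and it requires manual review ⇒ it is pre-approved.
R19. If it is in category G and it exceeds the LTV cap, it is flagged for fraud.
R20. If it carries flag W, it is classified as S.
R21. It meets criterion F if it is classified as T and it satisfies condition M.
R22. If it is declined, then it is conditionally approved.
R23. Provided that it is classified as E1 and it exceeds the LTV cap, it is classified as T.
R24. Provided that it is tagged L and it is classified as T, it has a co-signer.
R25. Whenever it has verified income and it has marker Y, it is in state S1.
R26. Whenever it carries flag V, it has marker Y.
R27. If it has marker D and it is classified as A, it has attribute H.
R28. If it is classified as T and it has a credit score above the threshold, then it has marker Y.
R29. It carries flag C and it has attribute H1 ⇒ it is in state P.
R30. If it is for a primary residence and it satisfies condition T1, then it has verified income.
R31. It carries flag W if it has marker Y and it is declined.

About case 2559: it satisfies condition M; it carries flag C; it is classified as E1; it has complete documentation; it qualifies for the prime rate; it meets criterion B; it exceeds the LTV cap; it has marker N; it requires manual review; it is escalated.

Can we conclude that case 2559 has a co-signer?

Yes

By R4 (it has complete documentation, it meets criterion B, it carries flag C): it is declined.
By R18 (it qualifies for the prime rate, it requires manual review): it is pre-approved.
By R23 (it is classified as E1, it exceeds the LTV cap): it is classified as T.
By R1 (it is pre-approved, it satisfies condition M): it is for a primary residence.
By R10 (it is for a primary residence, it satisfies condition M): it has marker D.
By R21 (it is classified as T, it satisfies condition M): it meets criterion F.
By R5 (it meets criterion F, it carries flag C): it has marker Y.
By R9 (it has marker D): it is in category G.
By R19 (it is in category G, it exceeds the LTV cap): it is flagged for fraud.
By R31 (it has marker Y, it is declined): it carries flag W.
By R2 (it is flagged for fraud, it satisfies condition M): it has verified income.
By R20 (it carries flag W): it is classified as S.
By R7 (it has verified income, it is classified as S): it has a co-signer.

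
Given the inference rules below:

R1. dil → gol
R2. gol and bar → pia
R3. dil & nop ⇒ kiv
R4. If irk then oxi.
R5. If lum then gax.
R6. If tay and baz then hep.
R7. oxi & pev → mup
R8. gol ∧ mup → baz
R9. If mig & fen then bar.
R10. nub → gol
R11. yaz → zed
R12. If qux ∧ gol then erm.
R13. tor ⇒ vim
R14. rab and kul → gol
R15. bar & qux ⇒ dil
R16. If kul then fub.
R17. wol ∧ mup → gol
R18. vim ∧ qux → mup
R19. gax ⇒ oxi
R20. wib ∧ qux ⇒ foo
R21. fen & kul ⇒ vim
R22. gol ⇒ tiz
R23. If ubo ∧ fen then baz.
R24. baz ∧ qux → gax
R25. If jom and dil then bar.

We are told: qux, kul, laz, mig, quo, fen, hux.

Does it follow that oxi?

Yes

bar  (by R9: mig, fen)
dil  (by R15: bar, qux)
vim  (by R21: fen, kul)
gol  (by R1: dil)
mup  (by R18: vim, qux)
baz  (by R8: gol, mup)
gax  (by R24: baz, qux)
oxi  (by R19: gax)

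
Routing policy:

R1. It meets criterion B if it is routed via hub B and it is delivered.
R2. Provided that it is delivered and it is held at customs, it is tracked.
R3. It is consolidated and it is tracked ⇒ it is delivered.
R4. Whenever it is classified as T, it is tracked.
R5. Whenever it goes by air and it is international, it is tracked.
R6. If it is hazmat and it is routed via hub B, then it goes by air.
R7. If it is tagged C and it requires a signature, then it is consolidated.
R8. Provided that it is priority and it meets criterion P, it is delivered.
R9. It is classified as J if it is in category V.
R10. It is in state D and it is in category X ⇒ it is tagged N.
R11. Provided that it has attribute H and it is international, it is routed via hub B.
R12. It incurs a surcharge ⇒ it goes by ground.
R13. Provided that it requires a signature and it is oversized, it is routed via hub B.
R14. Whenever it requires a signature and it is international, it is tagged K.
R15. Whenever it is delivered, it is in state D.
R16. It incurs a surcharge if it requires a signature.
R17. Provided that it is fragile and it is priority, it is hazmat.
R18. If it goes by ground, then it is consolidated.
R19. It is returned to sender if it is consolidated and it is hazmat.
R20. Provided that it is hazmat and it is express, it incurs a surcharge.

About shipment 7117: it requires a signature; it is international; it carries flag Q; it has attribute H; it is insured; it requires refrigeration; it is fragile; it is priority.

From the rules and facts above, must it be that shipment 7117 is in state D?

By R11 (it has attribute H, it is international): it is routed via hub B.
By R16 (it requires a signature): it incurs a surcharge.
By R17 (it is fragile, it is priority): it is hazmat.
By R6 (it is hazmat, it is routed via hub B): it goes by air.
By R12 (it incurs a surcharge): it goes by ground.
By R18 (it goes by ground): it is consolidated.
By R5 (it goes by air, it is international): it is tracked.
By R3 (it is consolidated, it is tracked): it is delivered.
By R15 (it is delivered): it is in state D.

Yes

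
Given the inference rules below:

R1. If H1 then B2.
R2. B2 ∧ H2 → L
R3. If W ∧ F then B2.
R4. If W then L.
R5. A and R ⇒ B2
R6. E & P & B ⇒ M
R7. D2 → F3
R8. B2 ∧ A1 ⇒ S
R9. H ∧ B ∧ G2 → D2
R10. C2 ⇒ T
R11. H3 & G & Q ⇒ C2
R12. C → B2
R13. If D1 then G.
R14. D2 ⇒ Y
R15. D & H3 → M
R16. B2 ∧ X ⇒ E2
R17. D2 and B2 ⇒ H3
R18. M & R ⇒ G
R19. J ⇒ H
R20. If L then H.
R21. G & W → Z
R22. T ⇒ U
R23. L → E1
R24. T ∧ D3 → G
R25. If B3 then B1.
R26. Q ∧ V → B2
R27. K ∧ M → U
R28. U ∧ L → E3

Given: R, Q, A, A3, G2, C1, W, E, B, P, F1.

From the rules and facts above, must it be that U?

Yes

L  (by R4: W)
B2  (by R5: A, R)
M  (by R6: E, P, B)
G  (by R18: M, R)
H  (by R20: L)
D2  (by R9: H, B, G2)
H3  (by R17: D2, B2)
C2  (by R11: H3, G, Q)
T  (by R10: C2)
U  (by R22: T)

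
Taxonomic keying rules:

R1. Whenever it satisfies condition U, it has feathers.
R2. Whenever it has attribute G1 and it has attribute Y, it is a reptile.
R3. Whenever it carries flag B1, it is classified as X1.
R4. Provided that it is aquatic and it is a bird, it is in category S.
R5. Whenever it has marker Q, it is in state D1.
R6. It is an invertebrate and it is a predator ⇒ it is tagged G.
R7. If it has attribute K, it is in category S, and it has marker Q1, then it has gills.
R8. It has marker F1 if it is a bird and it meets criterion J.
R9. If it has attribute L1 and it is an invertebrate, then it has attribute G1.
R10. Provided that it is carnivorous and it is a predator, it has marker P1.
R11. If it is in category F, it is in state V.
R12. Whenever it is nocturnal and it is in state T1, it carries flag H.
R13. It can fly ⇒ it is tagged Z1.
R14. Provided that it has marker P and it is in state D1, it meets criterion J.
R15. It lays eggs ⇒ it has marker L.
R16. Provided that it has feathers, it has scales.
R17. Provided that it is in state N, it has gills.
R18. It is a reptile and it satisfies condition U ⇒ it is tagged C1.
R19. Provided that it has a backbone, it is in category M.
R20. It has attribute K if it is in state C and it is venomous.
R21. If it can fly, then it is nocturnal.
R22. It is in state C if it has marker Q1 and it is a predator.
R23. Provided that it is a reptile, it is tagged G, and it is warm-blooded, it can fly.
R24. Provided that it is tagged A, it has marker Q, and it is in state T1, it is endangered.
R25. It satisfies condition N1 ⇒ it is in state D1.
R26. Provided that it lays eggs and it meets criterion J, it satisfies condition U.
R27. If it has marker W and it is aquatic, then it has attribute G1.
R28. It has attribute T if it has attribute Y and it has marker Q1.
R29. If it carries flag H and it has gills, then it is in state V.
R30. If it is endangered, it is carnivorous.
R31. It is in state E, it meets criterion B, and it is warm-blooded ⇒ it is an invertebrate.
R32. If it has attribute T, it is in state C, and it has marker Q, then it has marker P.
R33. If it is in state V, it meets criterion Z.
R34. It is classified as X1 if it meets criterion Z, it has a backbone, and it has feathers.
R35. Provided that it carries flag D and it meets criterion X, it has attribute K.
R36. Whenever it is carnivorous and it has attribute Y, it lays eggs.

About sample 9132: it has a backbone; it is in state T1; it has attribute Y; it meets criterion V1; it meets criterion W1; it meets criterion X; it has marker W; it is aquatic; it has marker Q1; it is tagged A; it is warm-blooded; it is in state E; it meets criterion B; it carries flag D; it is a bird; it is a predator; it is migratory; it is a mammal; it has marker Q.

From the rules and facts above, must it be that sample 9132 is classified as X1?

Yes

By R4 (it is aquatic, it is a bird): it is in category S.
By R5 (it has marker Q): it is in state D1.
By R22 (it has marker Q1, it is a predator): it is in state C.
By R24 (it is tagged A, it has marker Q, it is in state T1): it is endangered.
By R27 (it has marker W, it is aquatic): it has attribute G1.
By R28 (it has attribute Y, it has marker Q1): it has attribute T.
By R30 (it is endangered): it is carnivorous.
By R31 (it is in state E, it meets criterion B, it is warm-blooded): it is an invertebrate.
By R32 (it has attribute T, it is in state C, it has marker Q): it has marker P.
By R35 (it carries flag D, it meets criterion X): it has attribute K.
By R36 (it is carnivorous, it has attribute Y): it lays eggs.
By R2 (it has attribute G1, it has attribute Y): it is a reptile.
By R6 (it is an invertebrate, it is a predator): it is tagged G.
By R7 (it has attribute K, it is in category S, it has marker Q1): it has gills.
By R14 (it has marker P, it is in state D1): it meets criterion J.
By R23 (it is a reptile, it is tagged G, it is warm-blooded): it can fly.
By R26 (it lays eggs, it meets criterion J): it satisfies condition U.
By R1 (it satisfies condition U): it has feathers.
By R21 (it can fly): it is nocturnal.
By R12 (it is nocturnal, it is in state T1): it carries flag H.
By R29 (it carries flag H, it has gills): it is in state V.
By R33 (it is in state V): it meets criterion Z.
By R34 (it meets criterion Z, it has a backbone, it has feathers): it is classified as X1.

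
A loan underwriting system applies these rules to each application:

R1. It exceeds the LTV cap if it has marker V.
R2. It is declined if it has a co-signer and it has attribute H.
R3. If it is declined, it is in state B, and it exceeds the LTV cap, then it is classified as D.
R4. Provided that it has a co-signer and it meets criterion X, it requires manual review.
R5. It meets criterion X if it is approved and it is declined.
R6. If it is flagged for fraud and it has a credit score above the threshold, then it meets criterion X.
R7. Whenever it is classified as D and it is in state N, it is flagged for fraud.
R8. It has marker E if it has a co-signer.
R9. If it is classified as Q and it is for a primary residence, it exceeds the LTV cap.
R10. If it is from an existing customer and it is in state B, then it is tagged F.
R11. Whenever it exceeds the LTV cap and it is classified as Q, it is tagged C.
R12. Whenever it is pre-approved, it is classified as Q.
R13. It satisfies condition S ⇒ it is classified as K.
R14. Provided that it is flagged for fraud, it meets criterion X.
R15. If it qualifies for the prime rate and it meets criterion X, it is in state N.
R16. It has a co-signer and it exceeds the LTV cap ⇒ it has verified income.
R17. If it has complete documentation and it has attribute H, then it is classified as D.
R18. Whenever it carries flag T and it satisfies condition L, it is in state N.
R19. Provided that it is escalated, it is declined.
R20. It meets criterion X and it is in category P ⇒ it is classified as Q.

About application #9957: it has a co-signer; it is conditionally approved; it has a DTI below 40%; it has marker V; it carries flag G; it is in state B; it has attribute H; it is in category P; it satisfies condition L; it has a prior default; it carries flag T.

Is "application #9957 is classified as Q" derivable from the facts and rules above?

Yes

By R1 (it has marker V): it exceeds the LTV cap.
By R2 (it has a co-signer, it has attribute H): it is declined.
By R3 (it is declined, it is in state B, it exceeds the LTV cap): it is classified as D.
By R18 (it carries flag T, it satisfies condition L): it is in state N.
By R7 (it is classified as D, it is in state N): it is flagged for fraud.
By R14 (it is flagged for fraud): it meets criterion X.
By R20 (it meets criterion X, it is in category P): it is classified as Q.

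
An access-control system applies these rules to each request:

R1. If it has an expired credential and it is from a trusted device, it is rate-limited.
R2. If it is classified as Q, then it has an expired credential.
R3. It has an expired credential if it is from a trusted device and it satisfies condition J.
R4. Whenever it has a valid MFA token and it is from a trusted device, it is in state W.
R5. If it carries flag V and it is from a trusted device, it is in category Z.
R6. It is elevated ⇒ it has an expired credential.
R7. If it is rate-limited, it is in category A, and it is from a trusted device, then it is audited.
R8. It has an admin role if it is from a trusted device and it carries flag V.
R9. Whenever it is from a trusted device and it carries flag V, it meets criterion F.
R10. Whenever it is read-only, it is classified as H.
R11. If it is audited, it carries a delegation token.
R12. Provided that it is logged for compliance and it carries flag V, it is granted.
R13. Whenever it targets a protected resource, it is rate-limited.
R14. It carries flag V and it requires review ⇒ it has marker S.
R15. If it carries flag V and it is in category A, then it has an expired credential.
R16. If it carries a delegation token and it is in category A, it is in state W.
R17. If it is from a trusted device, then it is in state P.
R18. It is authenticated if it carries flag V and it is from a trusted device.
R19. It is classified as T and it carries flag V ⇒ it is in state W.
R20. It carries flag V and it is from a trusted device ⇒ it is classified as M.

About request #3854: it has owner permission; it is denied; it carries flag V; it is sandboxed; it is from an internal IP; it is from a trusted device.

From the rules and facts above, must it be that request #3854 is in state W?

No

Forward chaining from the given facts derives: is in category Z, has an admin role, meets criterion F, is in state P, is authenticated, is classified as M.
Rules concluding "it is in state W": R4 needs "it has a valid MFA token"; R16 needs "it carries a delegation token"; R19 needs "it is classified as T" — none of these are established.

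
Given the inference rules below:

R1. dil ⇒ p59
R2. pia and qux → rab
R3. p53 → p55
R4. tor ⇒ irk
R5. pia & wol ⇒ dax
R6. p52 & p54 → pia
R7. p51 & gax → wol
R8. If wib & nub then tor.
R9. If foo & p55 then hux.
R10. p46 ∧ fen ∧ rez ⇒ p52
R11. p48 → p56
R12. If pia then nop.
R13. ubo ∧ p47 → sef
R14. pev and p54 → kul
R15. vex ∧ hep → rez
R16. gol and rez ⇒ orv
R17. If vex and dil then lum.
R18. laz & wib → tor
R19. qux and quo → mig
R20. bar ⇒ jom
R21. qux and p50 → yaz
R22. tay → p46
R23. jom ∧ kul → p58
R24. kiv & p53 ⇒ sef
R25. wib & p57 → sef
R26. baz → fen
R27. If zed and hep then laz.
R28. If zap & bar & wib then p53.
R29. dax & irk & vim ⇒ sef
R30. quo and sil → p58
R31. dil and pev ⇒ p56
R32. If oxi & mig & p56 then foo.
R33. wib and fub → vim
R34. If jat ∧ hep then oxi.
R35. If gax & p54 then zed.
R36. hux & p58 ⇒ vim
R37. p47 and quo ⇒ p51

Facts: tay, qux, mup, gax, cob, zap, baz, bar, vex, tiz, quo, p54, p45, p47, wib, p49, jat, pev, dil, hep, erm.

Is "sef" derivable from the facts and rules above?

Yes

kul  (by R14: pev, p54)
rez  (by R15: vex, hep)
mig  (by R19: qux, quo)
jom  (by R20: bar)
p46  (by R22: tay)
p58  (by R23: jom, kul)
fen  (by R26: baz)
p53  (by R28: zap, bar, wib)
p56  (by R31: dil, pev)
oxi  (by R34: jat, hep)
zed  (by R35: gax, p54)
p51  (by R37: p47, quo)
p55  (by R3: p53)
wol  (by R7: p51, gax)
p52  (by R10: p46, fen, rez)
laz  (by R27: zed, hep)
foo  (by R32: oxi, mig, p56)
pia  (by R6: p52, p54)
hux  (by R9: foo, p55)
tor  (by R18: laz, wib)
vim  (by R36: hux, p58)
irk  (by R4: tor)
dax  (by R5: pia, wol)
sef  (by R29: dax, irk, vim)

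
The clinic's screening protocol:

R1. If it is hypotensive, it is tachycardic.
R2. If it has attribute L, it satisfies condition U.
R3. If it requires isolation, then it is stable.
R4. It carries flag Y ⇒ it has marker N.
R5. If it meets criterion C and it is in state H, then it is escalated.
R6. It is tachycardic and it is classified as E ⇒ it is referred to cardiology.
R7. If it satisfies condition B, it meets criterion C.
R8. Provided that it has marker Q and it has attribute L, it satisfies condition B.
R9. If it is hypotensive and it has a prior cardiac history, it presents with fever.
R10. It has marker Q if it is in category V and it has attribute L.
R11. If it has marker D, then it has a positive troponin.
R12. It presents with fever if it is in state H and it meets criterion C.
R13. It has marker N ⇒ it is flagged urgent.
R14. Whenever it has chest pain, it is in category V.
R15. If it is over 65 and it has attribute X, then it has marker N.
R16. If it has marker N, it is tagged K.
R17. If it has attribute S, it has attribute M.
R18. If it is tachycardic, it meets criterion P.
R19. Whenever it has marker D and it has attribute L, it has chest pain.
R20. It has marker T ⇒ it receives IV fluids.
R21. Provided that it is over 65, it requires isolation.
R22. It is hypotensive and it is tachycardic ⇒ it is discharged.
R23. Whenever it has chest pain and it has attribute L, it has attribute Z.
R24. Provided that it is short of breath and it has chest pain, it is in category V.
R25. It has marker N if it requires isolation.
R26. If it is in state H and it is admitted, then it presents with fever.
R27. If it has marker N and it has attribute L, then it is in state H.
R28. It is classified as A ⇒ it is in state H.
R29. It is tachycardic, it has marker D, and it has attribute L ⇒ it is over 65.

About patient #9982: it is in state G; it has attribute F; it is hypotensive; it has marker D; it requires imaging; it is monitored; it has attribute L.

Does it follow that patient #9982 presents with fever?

By R1 (it is hypotensive): it is tachycardic.
By R19 (it has marker D, it has attribute L): it has chest pain.
By R29 (it is tachycardic, it has marker D, it has attribute L): it is over 65.
By R14 (it has chest pain): it is in category V.
By R21 (it is over 65): it requires isolation.
By R25 (it requires isolation): it has marker N.
By R27 (it has marker N, it has attribute L): it is in state H.
By R10 (it is in category V, it has attribute L): it has marker Q.
By R8 (it has marker Q, it has attribute L): it satisfies condition B.
By R7 (it satisfies condition B): it meets criterion C.
By R12 (it is in state H, it meets criterion C): it presents with fever.

Yes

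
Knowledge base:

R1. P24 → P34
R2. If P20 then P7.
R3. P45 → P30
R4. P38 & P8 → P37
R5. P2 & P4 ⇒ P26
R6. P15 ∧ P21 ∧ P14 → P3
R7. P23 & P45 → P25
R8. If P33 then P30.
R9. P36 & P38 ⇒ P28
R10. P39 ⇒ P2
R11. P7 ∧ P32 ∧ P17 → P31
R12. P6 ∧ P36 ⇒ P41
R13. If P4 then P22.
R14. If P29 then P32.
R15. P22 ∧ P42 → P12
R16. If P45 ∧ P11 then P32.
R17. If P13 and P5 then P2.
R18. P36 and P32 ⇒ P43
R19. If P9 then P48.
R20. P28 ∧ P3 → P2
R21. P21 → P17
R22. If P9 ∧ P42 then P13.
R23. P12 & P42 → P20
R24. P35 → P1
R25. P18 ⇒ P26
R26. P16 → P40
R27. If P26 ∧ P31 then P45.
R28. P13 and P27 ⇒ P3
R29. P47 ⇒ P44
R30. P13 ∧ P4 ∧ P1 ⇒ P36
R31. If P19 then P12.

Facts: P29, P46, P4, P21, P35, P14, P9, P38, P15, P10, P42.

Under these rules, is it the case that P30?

Yes

P3  (by R6: P15, P21, P14)
P22  (by R13: P4)
P32  (by R14: P29)
P12  (by R15: P22, P42)
P17  (by R21: P21)
P13  (by R22: P9, P42)
P20  (by R23: P12, P42)
P1  (by R24: P35)
P36  (by R30: P13, P4, P1)
P7  (by R2: P20)
P28  (by R9: P36, P38)
P31  (by R11: P7, P32, P17)
P2  (by R20: P28, P3)
P26  (by R5: P2, P4)
P45  (by R27: P26, P31)
P30  (by R3: P45)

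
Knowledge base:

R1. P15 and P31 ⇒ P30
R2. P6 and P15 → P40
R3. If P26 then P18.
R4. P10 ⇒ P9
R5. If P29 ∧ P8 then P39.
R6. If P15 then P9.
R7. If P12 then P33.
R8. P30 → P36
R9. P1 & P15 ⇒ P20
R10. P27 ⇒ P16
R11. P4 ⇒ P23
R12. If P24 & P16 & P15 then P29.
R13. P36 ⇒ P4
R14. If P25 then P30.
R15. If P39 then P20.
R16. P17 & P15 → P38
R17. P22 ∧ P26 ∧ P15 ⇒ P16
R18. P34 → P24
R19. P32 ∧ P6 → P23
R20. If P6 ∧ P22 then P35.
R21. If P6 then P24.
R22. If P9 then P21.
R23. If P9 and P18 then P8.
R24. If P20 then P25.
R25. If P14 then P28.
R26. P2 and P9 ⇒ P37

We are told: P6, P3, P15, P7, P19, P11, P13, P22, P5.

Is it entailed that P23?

Forward chaining from the given facts derives: P40, P9, P35, P24, P21.
Rules concluding P23: R11 needs P4; R19 needs P32 — none of these are established.

No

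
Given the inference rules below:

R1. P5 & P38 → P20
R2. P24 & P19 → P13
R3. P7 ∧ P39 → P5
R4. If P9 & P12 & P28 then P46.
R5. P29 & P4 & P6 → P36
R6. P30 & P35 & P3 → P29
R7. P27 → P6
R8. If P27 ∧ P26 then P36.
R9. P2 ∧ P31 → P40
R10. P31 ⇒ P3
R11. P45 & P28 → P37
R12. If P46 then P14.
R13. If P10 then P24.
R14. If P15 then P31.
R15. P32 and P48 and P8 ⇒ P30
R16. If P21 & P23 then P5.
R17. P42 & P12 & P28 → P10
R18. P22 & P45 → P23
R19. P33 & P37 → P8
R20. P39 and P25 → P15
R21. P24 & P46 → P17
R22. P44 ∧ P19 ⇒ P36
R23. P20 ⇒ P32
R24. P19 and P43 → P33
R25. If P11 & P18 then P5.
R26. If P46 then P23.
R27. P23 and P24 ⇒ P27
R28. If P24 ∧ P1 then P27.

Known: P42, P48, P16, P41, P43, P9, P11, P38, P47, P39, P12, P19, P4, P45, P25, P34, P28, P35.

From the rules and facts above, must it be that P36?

Forward chaining from the given facts derives: P46, P37, P14, P10, P15, P33, P23, P24, P31, P8, P17, P27, P13, P6, P3.
Rules concluding P36: R5 needs P29; R8 needs P26; R22 needs P44 — none of these are established.

No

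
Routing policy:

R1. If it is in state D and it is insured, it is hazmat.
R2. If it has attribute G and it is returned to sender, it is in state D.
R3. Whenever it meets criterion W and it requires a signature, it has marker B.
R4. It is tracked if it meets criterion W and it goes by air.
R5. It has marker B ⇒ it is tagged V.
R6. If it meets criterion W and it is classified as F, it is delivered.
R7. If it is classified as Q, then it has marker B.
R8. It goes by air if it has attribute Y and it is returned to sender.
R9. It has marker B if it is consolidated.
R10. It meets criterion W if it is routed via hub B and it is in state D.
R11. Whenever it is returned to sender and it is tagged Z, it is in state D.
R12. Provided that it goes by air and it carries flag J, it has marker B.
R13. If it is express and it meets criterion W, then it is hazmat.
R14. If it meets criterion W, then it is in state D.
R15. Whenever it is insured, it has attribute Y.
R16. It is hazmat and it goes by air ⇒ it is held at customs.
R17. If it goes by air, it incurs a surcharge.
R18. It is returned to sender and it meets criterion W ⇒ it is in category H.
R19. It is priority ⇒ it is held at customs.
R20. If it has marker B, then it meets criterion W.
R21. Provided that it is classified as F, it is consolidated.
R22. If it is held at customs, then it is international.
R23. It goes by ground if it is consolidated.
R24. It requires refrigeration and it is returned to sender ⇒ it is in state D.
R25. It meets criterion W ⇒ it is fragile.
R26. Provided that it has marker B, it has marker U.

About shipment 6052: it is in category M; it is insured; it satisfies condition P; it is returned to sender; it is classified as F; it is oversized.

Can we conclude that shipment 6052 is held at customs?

Yes

By R15 (it is insured): it has attribute Y.
By R21 (it is classified as F): it is consolidated.
By R8 (it has attribute Y, it is returned to sender): it goes by air.
By R9 (it is consolidated): it has marker B.
By R20 (it has marker B): it meets criterion W.
By R14 (it meets criterion W): it is in state D.
By R1 (it is in state D, it is insured): it is hazmat.
By R16 (it is hazmat, it goes by air): it is held at customs.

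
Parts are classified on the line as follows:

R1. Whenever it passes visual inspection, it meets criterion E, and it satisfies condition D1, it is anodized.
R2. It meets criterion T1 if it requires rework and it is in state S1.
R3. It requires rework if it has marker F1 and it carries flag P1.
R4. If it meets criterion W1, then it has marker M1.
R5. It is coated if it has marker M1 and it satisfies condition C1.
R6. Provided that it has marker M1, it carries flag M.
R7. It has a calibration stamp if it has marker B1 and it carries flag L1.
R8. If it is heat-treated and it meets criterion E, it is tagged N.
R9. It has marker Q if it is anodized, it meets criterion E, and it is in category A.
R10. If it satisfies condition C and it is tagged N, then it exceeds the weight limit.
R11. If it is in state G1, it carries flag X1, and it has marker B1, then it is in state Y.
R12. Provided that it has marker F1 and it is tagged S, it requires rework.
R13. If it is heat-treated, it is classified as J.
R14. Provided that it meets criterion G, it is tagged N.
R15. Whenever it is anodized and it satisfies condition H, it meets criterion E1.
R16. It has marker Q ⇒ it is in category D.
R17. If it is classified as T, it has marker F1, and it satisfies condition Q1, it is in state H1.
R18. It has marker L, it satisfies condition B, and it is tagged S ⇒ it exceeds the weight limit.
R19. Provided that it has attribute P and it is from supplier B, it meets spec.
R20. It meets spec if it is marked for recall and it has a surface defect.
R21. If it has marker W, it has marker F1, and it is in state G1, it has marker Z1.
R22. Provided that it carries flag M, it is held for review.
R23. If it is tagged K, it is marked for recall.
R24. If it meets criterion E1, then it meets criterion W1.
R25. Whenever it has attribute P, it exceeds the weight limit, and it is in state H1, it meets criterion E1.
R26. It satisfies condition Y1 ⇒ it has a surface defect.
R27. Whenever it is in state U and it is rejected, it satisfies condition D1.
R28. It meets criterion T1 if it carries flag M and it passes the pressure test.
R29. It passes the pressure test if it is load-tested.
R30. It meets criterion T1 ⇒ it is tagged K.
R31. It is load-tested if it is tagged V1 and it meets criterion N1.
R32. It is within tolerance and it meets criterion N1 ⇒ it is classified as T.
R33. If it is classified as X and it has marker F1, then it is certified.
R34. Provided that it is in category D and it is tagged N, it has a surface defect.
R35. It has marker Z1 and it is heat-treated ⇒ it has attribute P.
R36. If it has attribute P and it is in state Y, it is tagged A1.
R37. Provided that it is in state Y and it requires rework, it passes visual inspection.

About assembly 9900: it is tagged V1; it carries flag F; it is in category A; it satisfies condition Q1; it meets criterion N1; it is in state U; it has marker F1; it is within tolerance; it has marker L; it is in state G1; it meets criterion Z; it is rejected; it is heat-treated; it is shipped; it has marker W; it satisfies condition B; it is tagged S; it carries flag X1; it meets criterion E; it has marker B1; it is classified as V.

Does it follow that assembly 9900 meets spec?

By R8 (it is heat-treated, it meets criterion E): it is tagged N.
By R11 (it is in state G1, it carries flag X1, it has marker B1): it is in state Y.
By R12 (it has marker F1, it is tagged S): it requires rework.
By R18 (it has marker L, it satisfies condition B, it is tagged S): it exceeds the weight limit.
By R21 (it has marker W, it has marker F1, it is in state G1): it has marker Z1.
By R27 (it is in state U, it is rejected): it satisfies condition D1.
By R31 (it is tagged V1, it meets criterion N1): it is load-tested.
By R32 (it is within tolerance, it meets criterion N1): it is classified as T.
By R35 (it has marker Z1, it is heat-treated): it has attribute P.
By R37 (it is in state Y, it requires rework): it passes visual inspection.
By R1 (it passes visual inspection, it meets criterion E, it satisfies condition D1): it is anodized.
By R9 (it is anodized, it meets criterion E, it is in category A): it has marker Q.
By R16 (it has marker Q): it is in category D.
By R17 (it is classified as T, it has marker F1, it satisfies condition Q1): it is in state H1.
By R25 (it has attribute P, it exceeds the weight limit, it is in state H1): it meets criterion E1.
By R29 (it is load-tested): it passes the pressure test.
By R34 (it is in category D, it is tagged N): it has a surface defect.
By R24 (it meets criterion E1): it meets criterion W1.
By R4 (it meets criterion W1): it has marker M1.
By R6 (it has marker M1): it carries flag M.
By R28 (it carries flag M, it passes the pressure test): it meets criterion T1.
By R30 (it meets criterion T1): it is tagged K.
By R23 (it is tagged K): it is marked for recall.
By R20 (it is marked for recall, it has a surface defect): it meets spec.

Yes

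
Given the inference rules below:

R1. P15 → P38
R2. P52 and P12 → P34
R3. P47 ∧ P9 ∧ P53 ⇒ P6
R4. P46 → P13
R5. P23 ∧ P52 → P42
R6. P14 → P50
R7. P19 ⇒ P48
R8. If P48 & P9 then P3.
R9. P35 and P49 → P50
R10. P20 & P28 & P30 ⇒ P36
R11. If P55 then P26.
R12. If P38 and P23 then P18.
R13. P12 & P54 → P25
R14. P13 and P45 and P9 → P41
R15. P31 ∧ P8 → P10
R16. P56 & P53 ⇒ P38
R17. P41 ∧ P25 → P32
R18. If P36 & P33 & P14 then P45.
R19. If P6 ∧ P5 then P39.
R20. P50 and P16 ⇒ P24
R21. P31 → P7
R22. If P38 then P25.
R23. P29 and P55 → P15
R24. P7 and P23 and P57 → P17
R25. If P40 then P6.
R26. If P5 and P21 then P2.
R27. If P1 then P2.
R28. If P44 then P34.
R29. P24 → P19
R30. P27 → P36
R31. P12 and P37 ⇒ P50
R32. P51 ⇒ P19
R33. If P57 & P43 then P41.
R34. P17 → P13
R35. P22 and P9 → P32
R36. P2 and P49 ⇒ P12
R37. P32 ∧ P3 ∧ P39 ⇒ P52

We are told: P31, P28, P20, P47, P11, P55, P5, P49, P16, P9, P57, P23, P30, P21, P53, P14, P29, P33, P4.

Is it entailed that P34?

P6  (by R3: P47, P9, P53)
P50  (by R6: P14)
P36  (by R10: P20, P28, P30)
P45  (by R18: P36, P33, P14)
P39  (by R19: P6, P5)
P24  (by R20: P50, P16)
P7  (by R21: P31)
P15  (by R23: P29, P55)
P17  (by R24: P7, P23, P57)
P2  (by R26: P5, P21)
P19  (by R29: P24)
P13  (by R34: P17)
P12  (by R36: P2, P49)
P38  (by R1: P15)
P48  (by R7: P19)
P3  (by R8: P48, P9)
P41  (by R14: P13, P45, P9)
P25  (by R22: P38)
P32  (by R17: P41, P25)
P52  (by R37: P32, P3, P39)
P34  (by R2: P52, P12)

Yes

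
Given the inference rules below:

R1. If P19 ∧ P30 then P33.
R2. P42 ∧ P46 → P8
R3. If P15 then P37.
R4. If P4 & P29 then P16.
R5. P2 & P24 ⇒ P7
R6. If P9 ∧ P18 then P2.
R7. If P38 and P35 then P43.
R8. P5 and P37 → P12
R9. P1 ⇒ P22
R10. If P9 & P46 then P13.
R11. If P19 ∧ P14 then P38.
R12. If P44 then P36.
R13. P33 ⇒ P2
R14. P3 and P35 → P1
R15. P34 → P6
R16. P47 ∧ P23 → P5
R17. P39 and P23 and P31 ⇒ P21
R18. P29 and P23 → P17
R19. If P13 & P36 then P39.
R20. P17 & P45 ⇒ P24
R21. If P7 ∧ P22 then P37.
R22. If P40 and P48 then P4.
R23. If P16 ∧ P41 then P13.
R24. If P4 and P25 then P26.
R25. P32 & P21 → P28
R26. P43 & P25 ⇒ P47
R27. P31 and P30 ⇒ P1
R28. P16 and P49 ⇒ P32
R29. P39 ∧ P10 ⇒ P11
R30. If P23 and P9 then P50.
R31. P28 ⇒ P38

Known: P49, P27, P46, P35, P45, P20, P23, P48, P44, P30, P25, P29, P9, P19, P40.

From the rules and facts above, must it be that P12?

Forward chaining from the given facts derives: P33, P13, P36, P2, P17, P39, P24, P4, P26, P50, P16, P7, P32.
The only rule concluding P12 is R8, which needs P5; that is never established.

No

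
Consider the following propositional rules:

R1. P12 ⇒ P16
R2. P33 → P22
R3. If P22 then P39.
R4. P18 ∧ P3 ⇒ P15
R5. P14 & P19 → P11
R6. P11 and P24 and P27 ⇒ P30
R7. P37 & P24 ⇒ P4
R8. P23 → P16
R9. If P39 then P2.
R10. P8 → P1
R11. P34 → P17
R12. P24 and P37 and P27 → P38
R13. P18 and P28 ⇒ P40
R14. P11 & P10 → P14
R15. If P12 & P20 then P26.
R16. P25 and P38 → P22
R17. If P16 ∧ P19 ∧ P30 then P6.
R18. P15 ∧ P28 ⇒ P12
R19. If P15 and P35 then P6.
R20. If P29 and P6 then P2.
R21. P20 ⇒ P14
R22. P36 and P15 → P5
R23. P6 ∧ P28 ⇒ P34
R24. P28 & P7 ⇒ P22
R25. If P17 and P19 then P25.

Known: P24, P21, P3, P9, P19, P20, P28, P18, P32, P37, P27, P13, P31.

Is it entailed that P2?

P15  (by R4: P18, P3)
P38  (by R12: P24, P37, P27)
P12  (by R18: P15, P28)
P14  (by R21: P20)
P16  (by R1: P12)
P11  (by R5: P14, P19)
P30  (by R6: P11, P24, P27)
P6  (by R17: P16, P19, P30)
P34  (by R23: P6, P28)
P17  (by R11: P34)
P25  (by R25: P17, P19)
P22  (by R16: P25, P38)
P39  (by R3: P22)
P2  (by R9: P39)

Yes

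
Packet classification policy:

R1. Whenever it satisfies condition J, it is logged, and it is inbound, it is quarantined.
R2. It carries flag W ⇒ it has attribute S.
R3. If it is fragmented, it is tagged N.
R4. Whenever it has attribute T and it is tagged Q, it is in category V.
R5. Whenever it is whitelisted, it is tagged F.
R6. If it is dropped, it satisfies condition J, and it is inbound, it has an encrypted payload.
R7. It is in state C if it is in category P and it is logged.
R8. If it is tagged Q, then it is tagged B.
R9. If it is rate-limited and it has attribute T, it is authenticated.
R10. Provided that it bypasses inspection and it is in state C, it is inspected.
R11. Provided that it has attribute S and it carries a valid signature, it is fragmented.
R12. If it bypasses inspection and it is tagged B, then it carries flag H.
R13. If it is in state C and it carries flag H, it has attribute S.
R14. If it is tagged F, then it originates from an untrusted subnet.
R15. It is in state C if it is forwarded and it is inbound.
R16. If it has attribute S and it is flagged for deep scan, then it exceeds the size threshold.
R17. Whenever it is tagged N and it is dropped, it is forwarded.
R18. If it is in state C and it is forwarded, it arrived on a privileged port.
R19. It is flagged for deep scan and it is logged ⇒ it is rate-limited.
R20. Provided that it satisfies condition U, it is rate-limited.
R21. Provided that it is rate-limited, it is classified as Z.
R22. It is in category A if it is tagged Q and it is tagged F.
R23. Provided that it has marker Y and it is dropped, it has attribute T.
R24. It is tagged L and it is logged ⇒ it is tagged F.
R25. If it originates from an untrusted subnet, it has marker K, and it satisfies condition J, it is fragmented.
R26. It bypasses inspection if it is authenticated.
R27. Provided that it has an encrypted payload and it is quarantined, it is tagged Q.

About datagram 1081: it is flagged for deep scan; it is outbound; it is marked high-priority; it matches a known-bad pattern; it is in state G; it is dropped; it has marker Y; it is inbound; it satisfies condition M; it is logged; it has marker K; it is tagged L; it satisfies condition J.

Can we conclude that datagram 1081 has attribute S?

By R1 (it satisfies condition J, it is logged, it is inbound): it is quarantined.
By R6 (it is dropped, it satisfies condition J, it is inbound): it has an encrypted payload.
By R19 (it is flagged for deep scan, it is logged): it is rate-limited.
By R23 (it has marker Y, it is dropped): it has attribute T.
By R24 (it is tagged L, it is logged): it is tagged F.
By R27 (it has an encrypted payload, it is quarantined): it is tagged Q.
By R8 (it is tagged Q): it is tagged B.
By R9 (it is rate-limited, it has attribute T): it is authenticated.
By R14 (it is tagged F): it originates from an untrusted subnet.
By R25 (it originates from an untrusted subnet, it has marker K, it satisfies condition J): it is fragmented.
By R26 (it is authenticated): it bypasses inspection.
By R3 (it is fragmented): it is tagged N.
By R12 (it bypasses inspection, it is tagged B): it carries flag H.
By R17 (it is tagged N, it is dropped): it is forwarded.
By R15 (it is forwarded, it is inbound): it is in state C.
By R13 (it is in state C, it carries flag H): it has attribute S.

Yes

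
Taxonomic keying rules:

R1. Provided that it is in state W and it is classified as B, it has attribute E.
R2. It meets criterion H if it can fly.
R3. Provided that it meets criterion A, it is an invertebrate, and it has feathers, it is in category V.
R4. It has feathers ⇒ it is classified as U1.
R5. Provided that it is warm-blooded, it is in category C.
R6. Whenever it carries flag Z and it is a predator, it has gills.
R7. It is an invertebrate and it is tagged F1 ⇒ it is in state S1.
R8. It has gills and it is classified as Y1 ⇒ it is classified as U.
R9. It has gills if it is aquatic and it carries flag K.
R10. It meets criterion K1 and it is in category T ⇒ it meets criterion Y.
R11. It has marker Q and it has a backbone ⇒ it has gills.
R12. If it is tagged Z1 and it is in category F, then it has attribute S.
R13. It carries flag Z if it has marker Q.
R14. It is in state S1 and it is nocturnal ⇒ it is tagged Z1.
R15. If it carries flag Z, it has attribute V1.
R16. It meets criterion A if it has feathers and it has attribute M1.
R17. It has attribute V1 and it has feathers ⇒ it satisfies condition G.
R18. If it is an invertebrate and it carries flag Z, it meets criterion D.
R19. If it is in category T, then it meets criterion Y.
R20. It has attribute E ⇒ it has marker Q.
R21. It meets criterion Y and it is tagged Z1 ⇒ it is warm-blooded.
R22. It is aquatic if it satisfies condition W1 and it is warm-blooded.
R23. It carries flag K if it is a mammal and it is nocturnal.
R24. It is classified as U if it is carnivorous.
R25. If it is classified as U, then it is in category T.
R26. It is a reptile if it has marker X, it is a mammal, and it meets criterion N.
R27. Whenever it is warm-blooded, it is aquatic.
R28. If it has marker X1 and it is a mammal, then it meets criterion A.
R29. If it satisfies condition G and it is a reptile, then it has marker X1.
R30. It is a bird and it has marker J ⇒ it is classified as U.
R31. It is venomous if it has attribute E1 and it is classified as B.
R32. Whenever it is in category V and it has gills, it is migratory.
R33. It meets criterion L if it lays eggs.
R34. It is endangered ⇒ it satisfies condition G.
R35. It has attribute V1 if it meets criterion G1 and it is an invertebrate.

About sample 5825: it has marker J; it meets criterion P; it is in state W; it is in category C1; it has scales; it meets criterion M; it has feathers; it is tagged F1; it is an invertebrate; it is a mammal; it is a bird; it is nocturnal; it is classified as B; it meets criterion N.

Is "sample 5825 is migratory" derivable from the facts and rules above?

Forward chaining from the given facts derives: has attribute E, is classified as U1, is in state S1, is tagged Z1, has marker Q, carries flag K, is classified as U, carries flag Z, has attribute V1, satisfies condition G, meets criterion D, is in category T, meets criterion Y, is warm-blooded, is aquatic, is in category C, has gills.
The only rule concluding "it is migratory" is R32, which needs "it is in category V"; that is never established.

No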